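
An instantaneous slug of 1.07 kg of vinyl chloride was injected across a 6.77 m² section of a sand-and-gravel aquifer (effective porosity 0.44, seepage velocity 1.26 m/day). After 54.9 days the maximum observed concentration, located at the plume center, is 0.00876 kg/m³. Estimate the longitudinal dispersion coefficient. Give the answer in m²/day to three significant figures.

2.44 m²/day

At the plume center C_max = M/(n_e·A·√(4πDt)), so D = M²/(4πt·(n_e·A·C_max)²).
n_e·A·C_max = 0.44 × 6.77 × 0.00876 = 0.02609 kg/m.
D = 1.07²/(4π × 54.9 × 0.02609²) = 2.44 m²/day.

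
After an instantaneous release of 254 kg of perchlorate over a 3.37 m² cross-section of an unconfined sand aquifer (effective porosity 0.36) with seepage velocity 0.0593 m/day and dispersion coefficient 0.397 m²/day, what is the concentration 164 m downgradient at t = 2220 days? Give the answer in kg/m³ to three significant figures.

1.48 kg/m³

For an instantaneous plane source, C(x,t) = M/(n_e·A·√(4πDt)) · exp(−(x−vt)²/(4Dt)), with n_e·A the pore (flow) area.
Plume center vt = 0.0593 × 2220 = 131.646 m, so the well at 164 m is 32.354 m downgradient of the peak.
√(4πDt) = 105.2 m, giving peak height M/(n_e·A·√(4πDt)) = 254/(0.36 × 3.37 × 105.2) = 1.990 kg/m³.
(x−vt)²/(4Dt) = (32.354)²/(4 × 0.397 × 2220) = 0.2969; exp(−0.2969) = 0.7431.
C = 1.990 × 0.7431 = 1.48 kg/m³.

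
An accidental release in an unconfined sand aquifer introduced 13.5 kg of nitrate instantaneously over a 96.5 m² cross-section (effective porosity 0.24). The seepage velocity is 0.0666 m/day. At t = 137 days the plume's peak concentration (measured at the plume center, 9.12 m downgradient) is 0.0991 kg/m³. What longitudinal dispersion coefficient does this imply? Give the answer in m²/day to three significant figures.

0.0201 m²/day

At the plume center C_max = M/(n_e·A·√(4πDt)), so D = M²/(4πt·(n_e·A·C_max)²).
n_e·A·C_max = 0.24 × 96.5 × 0.0991 = 2.295 kg/m.
D = 13.5²/(4π × 137 × 2.295²) = 0.0201 m²/day.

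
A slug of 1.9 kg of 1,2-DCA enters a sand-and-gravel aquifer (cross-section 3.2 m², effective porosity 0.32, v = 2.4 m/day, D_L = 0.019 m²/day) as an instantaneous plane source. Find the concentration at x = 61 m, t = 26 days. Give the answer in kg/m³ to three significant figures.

0.276 kg/m³

For an instantaneous plane source, C(x,t) = M/(n_e·A·√(4πDt)) · exp(−(x−vt)²/(4Dt)), with n_e·A the pore (flow) area.
Plume center vt = 2.4 × 26 = 62.4 m, so the well at 61 m is 1.4 m upgradient of the peak.
√(4πDt) = 2.492 m, giving peak height M/(n_e·A·√(4πDt)) = 1.9/(0.32 × 3.2 × 2.492) = 0.7446 kg/m³.
(x−vt)²/(4Dt) = (-1.4)²/(4 × 0.019 × 26) = 0.9919; exp(−0.9919) = 0.3709.
C = 0.7446 × 0.3709 = 0.276 kg/m³.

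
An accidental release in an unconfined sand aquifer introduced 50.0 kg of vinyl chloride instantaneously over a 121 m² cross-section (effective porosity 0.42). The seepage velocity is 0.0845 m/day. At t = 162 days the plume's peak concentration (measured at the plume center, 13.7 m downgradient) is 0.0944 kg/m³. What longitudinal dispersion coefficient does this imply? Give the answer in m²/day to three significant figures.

At the plume center C_max = M/(n_e·A·√(4πDt)), so D = M²/(4πt·(n_e·A·C_max)²).
n_e·A·C_max = 0.42 × 121 × 0.0944 = 4.797 kg/m.
D = 50.0²/(4π × 162 × 4.797²) = 0.0534 m²/day.

0.0534 m²/day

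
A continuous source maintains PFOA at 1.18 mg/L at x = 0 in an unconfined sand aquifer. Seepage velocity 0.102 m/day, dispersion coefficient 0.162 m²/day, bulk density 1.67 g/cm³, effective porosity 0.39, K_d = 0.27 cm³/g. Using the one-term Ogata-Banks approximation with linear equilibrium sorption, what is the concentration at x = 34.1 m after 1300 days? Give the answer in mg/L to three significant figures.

1.15 mg/L

Retardation factor R = 1 + ρ_b·K_d/n = 1 + 1.67 × 0.27/0.39 = 2.156.
Sorption retards both mechanisms: v_R = v/R = 0.04731 m/day, D_R = D/R = 0.07514 m²/day.
v_R·t = 0.04731 × 1300 = 61.503 m; 2√(D_R t) = 19.77 m; argument = (34.1 − 61.503)/19.77 = -1.386.
C = C₀ × ½·erfc(-1.386) = 1.18 × 0.9750 = 1.15 mg/L.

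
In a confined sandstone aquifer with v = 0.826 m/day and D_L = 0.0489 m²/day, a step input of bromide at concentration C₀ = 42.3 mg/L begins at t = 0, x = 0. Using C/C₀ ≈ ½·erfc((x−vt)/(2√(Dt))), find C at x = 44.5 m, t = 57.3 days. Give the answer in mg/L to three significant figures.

For a continuous step input, C/C₀ ≈ ½·erfc((x−vt)/(2√(Dt))).
vt = 0.826 × 57.3 = 47.3298 m and 2√(Dt) = 2√(0.0489 × 57.3) = 3.348 m.
Argument (x−vt)/(2√(Dt)) = (44.5 − 47.3298)/3.348 = -0.8452; ½·erfc(-0.8452) = 0.8840.
C = 42.3 × 0.8840 = 37.4 mg/L.

37.4 mg/L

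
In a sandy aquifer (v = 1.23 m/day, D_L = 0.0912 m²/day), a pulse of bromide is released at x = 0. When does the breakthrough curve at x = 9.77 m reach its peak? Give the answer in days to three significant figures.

For the 1D instantaneous-source solution, setting ∂C/∂t = 0 at fixed x gives v²t² + 2Dt − x² = 0, so t = (√(D² + v²x²) − D)/v².
√(D² + v²x²) = √(0.0912² + 1.23² × 9.77²) = 12.02; v² = 1.5129.
t = (12.02 − 0.0912)/1.5129 = 7.88 days (vs. the pure-advection estimate x/v = 7.94 d).

7.88 days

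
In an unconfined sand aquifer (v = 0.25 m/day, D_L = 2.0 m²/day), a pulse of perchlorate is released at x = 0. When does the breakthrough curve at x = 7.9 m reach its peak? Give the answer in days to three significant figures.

For the 1D instantaneous-source solution, setting ∂C/∂t = 0 at fixed x gives v²t² + 2Dt − x² = 0, so t = (√(D² + v²x²) − D)/v².
√(D² + v²x²) = √(2.0² + 0.25² × 7.9²) = 2.811; v² = 0.0625.
t = (2.811 − 2.0)/0.0625 = 13.0 days (vs. the pure-advection estimate x/v = 31.6 d).

13.0 days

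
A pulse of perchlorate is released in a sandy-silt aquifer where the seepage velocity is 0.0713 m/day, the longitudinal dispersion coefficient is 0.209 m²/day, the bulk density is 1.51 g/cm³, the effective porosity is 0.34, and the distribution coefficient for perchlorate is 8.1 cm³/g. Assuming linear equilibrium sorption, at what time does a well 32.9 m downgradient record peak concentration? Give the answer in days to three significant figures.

15600 days

Retardation factor R = 1 + ρ_b·K_d/n = 1 + 1.51 × 8.1/0.34 = 36.97.
Sorption retards both mechanisms: v_R = v/R = 0.001929 m/day, D_R = D/R = 0.005653 m²/day.
Peak time from v_R²t² + 2D_R t − x² = 0: t = (√(D_R² + v_R²x²) − D_R)/v_R².
√(D_R² + v_R²x²) = √(0.005653² + 0.001929² × 32.9²) = 0.06372; v_R² = 3.721e-06.
t = (0.06372 − 0.005653)/3.721e-06 = 15600 days.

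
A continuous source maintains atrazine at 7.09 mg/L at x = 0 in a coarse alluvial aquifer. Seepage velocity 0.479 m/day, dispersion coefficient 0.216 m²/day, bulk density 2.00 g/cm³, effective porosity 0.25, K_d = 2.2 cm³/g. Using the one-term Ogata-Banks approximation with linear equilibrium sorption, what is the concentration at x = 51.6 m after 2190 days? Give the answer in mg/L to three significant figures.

Retardation factor R = 1 + ρ_b·K_d/n = 1 + 2.00 × 2.2/0.25 = 18.60.
Sorption retards both mechanisms: v_R = v/R = 0.02575 m/day, D_R = D/R = 0.01161 m²/day.
v_R·t = 0.02575 × 2190 = 56.3925 m; 2√(D_R t) = 10.08 m; argument = (51.6 − 56.3925)/10.08 = -0.4754.
C = C₀ × ½·erfc(-0.4754) = 7.09 × 0.7493 = 5.31 mg/L.

5.31 mg/L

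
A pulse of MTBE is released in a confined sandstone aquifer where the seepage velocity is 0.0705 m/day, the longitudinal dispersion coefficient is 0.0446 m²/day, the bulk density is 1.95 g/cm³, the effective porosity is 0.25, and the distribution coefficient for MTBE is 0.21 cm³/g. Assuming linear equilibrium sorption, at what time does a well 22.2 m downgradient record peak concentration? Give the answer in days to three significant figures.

Retardation factor R = 1 + ρ_b·K_d/n = 1 + 1.95 × 0.21/0.25 = 2.638.
Sorption retards both mechanisms: v_R = v/R = 0.02672 m/day, D_R = D/R = 0.01691 m²/day.
Peak time from v_R²t² + 2D_R t − x² = 0: t = (√(D_R² + v_R²x²) − D_R)/v_R².
√(D_R² + v_R²x²) = √(0.01691² + 0.02672² × 22.2²) = 0.5934; v_R² = 0.0007140.
t = (0.5934 − 0.01691)/0.0007140 = 807 days.

807 days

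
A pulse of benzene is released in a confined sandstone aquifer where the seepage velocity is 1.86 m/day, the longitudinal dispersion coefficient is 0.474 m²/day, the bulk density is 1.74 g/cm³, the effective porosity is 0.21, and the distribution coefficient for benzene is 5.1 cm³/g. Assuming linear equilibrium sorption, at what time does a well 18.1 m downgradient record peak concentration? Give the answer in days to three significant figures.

Retardation factor R = 1 + ρ_b·K_d/n = 1 + 1.74 × 5.1/0.21 = 43.26.
Sorption retards both mechanisms: v_R = v/R = 0.04300 m/day, D_R = D/R = 0.01096 m²/day.
Peak time from v_R²t² + 2D_R t − x² = 0: t = (√(D_R² + v_R²x²) − D_R)/v_R².
√(D_R² + v_R²x²) = √(0.01096² + 0.04300² × 18.1²) = 0.7784; v_R² = 0.001849.
t = (0.7784 − 0.01096)/0.001849 = 415 days.

415 days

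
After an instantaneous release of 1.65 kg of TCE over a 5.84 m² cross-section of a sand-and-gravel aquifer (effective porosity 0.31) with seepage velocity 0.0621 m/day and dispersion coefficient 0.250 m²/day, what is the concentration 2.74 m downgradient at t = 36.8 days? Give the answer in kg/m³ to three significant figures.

0.0843 kg/m³

For an instantaneous plane source, C(x,t) = M/(n_e·A·√(4πDt)) · exp(−(x−vt)²/(4Dt)), with n_e·A the pore (flow) area.
Plume center vt = 0.0621 × 36.8 = 2.28528 m, so the well at 2.74 m is 0.45472 m downgradient of the peak.
√(4πDt) = 10.75 m, giving peak height M/(n_e·A·√(4πDt)) = 1.65/(0.31 × 5.84 × 10.75) = 0.08478 kg/m³.
(x−vt)²/(4Dt) = (0.45472)²/(4 × 0.250 × 36.8) = 0.005619; exp(−0.005619) = 0.9944.
C = 0.08478 × 0.9944 = 0.0843 kg/m³.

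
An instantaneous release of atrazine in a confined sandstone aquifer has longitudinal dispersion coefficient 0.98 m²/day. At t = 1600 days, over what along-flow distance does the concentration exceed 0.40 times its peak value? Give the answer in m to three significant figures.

152 m

The plume is Gaussian with σ = √(2Dt) = √(2 × 0.98 × 1600) = 56.00 m.
C/C_peak = exp(−Δx²/(2σ²)) = 0.40 ⇒ Δx = σ·√(−2 ln 0.40) = 56.00 × 1.354 = 75.82 m.
Width = 2Δx = 152 m.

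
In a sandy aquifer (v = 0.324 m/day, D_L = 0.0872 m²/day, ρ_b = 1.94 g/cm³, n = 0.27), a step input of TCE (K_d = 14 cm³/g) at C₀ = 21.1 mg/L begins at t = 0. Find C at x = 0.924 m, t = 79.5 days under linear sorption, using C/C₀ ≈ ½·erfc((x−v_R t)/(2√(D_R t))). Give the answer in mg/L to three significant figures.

0.734 mg/L

Retardation factor R = 1 + ρ_b·K_d/n = 1 + 1.94 × 14/0.27 = 101.6.
Sorption retards both mechanisms: v_R = v/R = 0.003189 m/day, D_R = D/R = 0.0008583 m²/day.
v_R·t = 0.003189 × 79.5 = 0.2535255 m; 2√(D_R t) = 0.5224 m; argument = (0.924 − 0.2535255)/0.5224 = 1.283.
C = C₀ × ½·erfc(1.283) = 21.1 × 0.03481 = 0.734 mg/L.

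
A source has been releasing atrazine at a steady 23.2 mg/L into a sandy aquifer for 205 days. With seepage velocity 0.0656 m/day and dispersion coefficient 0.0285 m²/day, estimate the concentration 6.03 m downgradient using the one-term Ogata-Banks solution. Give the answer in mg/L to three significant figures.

For a continuous step input, C/C₀ ≈ ½·erfc((x−vt)/(2√(Dt))).
vt = 0.0656 × 205 = 13.448 m and 2√(Dt) = 2√(0.0285 × 205) = 4.834 m.
Argument (x−vt)/(2√(Dt)) = (6.03 − 13.448)/4.834 = -1.535; ½·erfc(-1.535) = 0.9850.
C = 23.2 × 0.9850 = 22.9 mg/L.

22.9 mg/L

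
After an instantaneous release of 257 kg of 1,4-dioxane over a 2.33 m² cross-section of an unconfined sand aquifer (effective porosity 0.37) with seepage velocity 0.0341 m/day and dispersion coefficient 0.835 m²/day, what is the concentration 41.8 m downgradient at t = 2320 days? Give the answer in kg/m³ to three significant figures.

1.60 kg/m³

For an instantaneous plane source, C(x,t) = M/(n_e·A·√(4πDt)) · exp(−(x−vt)²/(4Dt)), with n_e·A the pore (flow) area.
Plume center vt = 0.0341 × 2320 = 79.112 m, so the well at 41.8 m is 37.312 m upgradient of the peak.
√(4πDt) = 156.0 m, giving peak height M/(n_e·A·√(4πDt)) = 257/(0.37 × 2.33 × 156.0) = 1.911 kg/m³.
(x−vt)²/(4Dt) = (-37.312)²/(4 × 0.835 × 2320) = 0.1797; exp(−0.1797) = 0.8355.
C = 1.911 × 0.8355 = 1.60 kg/m³.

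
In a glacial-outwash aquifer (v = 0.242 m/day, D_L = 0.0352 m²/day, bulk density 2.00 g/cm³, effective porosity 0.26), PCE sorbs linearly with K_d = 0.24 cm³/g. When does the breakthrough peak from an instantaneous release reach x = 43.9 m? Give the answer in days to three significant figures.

515 days

Retardation factor R = 1 + ρ_b·K_d/n = 1 + 2.00 × 0.24/0.26 = 2.846.
Sorption retards both mechanisms: v_R = v/R = 0.08503 m/day, D_R = D/R = 0.01237 m²/day.
Peak time from v_R²t² + 2D_R t − x² = 0: t = (√(D_R² + v_R²x²) − D_R)/v_R².
√(D_R² + v_R²x²) = √(0.01237² + 0.08503² × 43.9²) = 3.733; v_R² = 0.007230.
t = (3.733 − 0.01237)/0.007230 = 515 days.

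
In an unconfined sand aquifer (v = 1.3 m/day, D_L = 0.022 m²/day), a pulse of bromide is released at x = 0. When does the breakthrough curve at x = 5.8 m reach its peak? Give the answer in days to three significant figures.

For the 1D instantaneous-source solution, setting ∂C/∂t = 0 at fixed x gives v²t² + 2Dt − x² = 0, so t = (√(D² + v²x²) − D)/v².
√(D² + v²x²) = √(0.022² + 1.3² × 5.8²) = 7.540; v² = 1.69.
t = (7.540 − 0.022)/1.69 = 4.45 days (vs. the pure-advection estimate x/v = 4.46 d).

4.45 days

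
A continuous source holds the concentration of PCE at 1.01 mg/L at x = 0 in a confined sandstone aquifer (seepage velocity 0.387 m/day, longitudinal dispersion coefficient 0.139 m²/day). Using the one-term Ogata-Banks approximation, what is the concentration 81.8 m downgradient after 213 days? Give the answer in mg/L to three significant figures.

0.538 mg/L

For a continuous step input, C/C₀ ≈ ½·erfc((x−vt)/(2√(Dt))).
vt = 0.387 × 213 = 82.431 m and 2√(Dt) = 2√(0.139 × 213) = 10.88 m.
Argument (x−vt)/(2√(Dt)) = (81.8 − 82.431)/10.88 = -0.05800; ½·erfc(-0.05800) = 0.5327.
C = 1.01 × 0.5327 = 0.538 mg/L.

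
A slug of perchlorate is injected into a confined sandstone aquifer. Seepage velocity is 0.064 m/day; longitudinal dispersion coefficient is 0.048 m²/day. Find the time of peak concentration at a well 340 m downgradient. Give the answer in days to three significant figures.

5300 days

For the 1D instantaneous-source solution, setting ∂C/∂t = 0 at fixed x gives v²t² + 2Dt − x² = 0, so t = (√(D² + v²x²) − D)/v².
√(D² + v²x²) = √(0.048² + 0.064² × 340²) = 21.76; v² = 0.004096.
t = (21.76 − 0.048)/0.004096 = 5300 days (vs. the pure-advection estimate x/v = 5310 d).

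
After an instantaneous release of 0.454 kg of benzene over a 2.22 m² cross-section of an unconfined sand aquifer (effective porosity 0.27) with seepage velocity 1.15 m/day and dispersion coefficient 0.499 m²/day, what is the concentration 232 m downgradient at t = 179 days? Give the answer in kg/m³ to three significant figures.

0.00333 kg/m³

For an instantaneous plane source, C(x,t) = M/(n_e·A·√(4πDt)) · exp(−(x−vt)²/(4Dt)), with n_e·A the pore (flow) area.
Plume center vt = 1.15 × 179 = 205.85 m, so the well at 232 m is 26.15 m downgradient of the peak.
√(4πDt) = 33.50 m, giving peak height M/(n_e·A·√(4πDt)) = 0.454/(0.27 × 2.22 × 33.50) = 0.02261 kg/m³.
(x−vt)²/(4Dt) = (26.15)²/(4 × 0.499 × 179) = 1.914; exp(−1.914) = 0.1475.
C = 0.02261 × 0.1475 = 0.00333 kg/m³.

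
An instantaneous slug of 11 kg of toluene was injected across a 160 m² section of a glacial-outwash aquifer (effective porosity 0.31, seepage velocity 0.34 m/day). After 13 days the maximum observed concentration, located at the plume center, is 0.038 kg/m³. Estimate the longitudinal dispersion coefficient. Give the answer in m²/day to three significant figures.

At the plume center C_max = M/(n_e·A·√(4πDt)), so D = M²/(4πt·(n_e·A·C_max)²).
n_e·A·C_max = 0.31 × 160 × 0.038 = 1.885 kg/m.
D = 11²/(4π × 13 × 1.885²) = 0.208 m²/day.

0.208 m²/day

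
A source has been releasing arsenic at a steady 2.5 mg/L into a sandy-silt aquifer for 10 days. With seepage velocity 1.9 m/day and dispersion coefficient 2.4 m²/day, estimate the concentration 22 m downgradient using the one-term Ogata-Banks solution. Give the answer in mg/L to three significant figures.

For a continuous step input, C/C₀ ≈ ½·erfc((x−vt)/(2√(Dt))).
vt = 1.9 × 10 = 19 m and 2√(Dt) = 2√(2.4 × 10) = 9.798 m.
Argument (x−vt)/(2√(Dt)) = (22 − 19)/9.798 = 0.3062; ½·erfc(0.3062) = 0.3325.
C = 2.5 × 0.3325 = 0.831 mg/L.

0.831 mg/L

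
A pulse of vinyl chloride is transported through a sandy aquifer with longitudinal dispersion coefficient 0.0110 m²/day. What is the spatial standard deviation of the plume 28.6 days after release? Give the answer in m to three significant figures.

Dispersive spreading gives a Gaussian with σ² = 2Dt; advection only shifts the center.
σ = √(2 × 0.0110 × 28.6) = 0.793 m.

0.793 m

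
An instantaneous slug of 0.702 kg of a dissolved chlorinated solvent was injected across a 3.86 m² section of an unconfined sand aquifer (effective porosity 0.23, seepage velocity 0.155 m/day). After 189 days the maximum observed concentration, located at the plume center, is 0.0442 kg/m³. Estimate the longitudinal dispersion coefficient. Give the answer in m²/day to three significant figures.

At the plume center C_max = M/(n_e·A·√(4πDt)), so D = M²/(4πt·(n_e·A·C_max)²).
n_e·A·C_max = 0.23 × 3.86 × 0.0442 = 0.03924 kg/m.
D = 0.702²/(4π × 189 × 0.03924²) = 0.135 m²/day.

0.135 m²/day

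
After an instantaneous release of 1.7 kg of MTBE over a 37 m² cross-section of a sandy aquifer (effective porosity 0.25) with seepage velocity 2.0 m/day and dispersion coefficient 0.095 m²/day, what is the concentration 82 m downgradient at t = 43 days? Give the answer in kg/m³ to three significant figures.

For an instantaneous plane source, C(x,t) = M/(n_e·A·√(4πDt)) · exp(−(x−vt)²/(4Dt)), with n_e·A the pore (flow) area.
Plume center vt = 2.0 × 43 = 86 m, so the well at 82 m is 4 m upgradient of the peak.
√(4πDt) = 7.165 m, giving peak height M/(n_e·A·√(4πDt)) = 1.7/(0.25 × 37 × 7.165) = 0.02565 kg/m³.
(x−vt)²/(4Dt) = (-4)²/(4 × 0.095 × 43) = 0.9792; exp(−0.9792) = 0.3756.
C = 0.02565 × 0.3756 = 0.00963 kg/m³.

0.00963 kg/m³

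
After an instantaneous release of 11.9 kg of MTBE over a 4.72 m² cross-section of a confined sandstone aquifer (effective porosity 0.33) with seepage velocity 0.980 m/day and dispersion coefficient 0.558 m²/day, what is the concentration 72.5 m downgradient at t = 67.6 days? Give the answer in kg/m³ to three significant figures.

For an instantaneous plane source, C(x,t) = M/(n_e·A·√(4πDt)) · exp(−(x−vt)²/(4Dt)), with n_e·A the pore (flow) area.
Plume center vt = 0.980 × 67.6 = 66.248 m, so the well at 72.5 m is 6.252 m downgradient of the peak.
√(4πDt) = 21.77 m, giving peak height M/(n_e·A·√(4πDt)) = 11.9/(0.33 × 4.72 × 21.77) = 0.3509 kg/m³.
(x−vt)²/(4Dt) = (6.252)²/(4 × 0.558 × 67.6) = 0.2591; exp(−0.2591) = 0.7717.
C = 0.3509 × 0.7717 = 0.271 kg/m³.

0.271 kg/m³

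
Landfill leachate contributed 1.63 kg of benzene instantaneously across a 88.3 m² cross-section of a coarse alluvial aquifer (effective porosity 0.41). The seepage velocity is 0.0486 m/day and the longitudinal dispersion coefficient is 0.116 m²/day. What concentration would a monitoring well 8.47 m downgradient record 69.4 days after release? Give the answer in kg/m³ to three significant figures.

0.00200 kg/m³

For an instantaneous plane source, C(x,t) = M/(n_e·A·√(4πDt)) · exp(−(x−vt)²/(4Dt)), with n_e·A the pore (flow) area.
Plume center vt = 0.0486 × 69.4 = 3.37284 m, so the well at 8.47 m is 5.09716 m downgradient of the peak.
√(4πDt) = 10.06 m, giving peak height M/(n_e·A·√(4πDt)) = 1.63/(0.41 × 88.3 × 10.06) = 0.004476 kg/m³.
(x−vt)²/(4Dt) = (5.09716)²/(4 × 0.116 × 69.4) = 0.8068; exp(−0.8068) = 0.4463.
C = 0.004476 × 0.4463 = 0.00200 kg/m³.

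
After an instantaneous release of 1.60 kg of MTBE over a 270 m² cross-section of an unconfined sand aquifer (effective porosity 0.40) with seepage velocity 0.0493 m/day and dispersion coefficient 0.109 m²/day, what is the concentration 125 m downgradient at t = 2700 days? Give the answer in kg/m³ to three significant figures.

0.000230 kg/m³

For an instantaneous plane source, C(x,t) = M/(n_e·A·√(4πDt)) · exp(−(x−vt)²/(4Dt)), with n_e·A the pore (flow) area.
Plume center vt = 0.0493 × 2700 = 133.11 m, so the well at 125 m is 8.11 m upgradient of the peak.
√(4πDt) = 60.81 m, giving peak height M/(n_e·A·√(4πDt)) = 1.60/(0.40 × 270 × 60.81) = 0.0002436 kg/m³.
(x−vt)²/(4Dt) = (-8.11)²/(4 × 0.109 × 2700) = 0.05587; exp(−0.05587) = 0.9457.
C = 0.0002436 × 0.9457 = 0.000230 kg/m³.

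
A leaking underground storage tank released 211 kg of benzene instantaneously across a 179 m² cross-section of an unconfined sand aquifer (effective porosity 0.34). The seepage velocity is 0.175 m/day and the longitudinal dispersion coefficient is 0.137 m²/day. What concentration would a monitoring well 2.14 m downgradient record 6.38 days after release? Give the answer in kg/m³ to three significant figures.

For an instantaneous plane source, C(x,t) = M/(n_e·A·√(4πDt)) · exp(−(x−vt)²/(4Dt)), with n_e·A the pore (flow) area.
Plume center vt = 0.175 × 6.38 = 1.1165 m, so the well at 2.14 m is 1.0235 m downgradient of the peak.
√(4πDt) = 3.314 m, giving peak height M/(n_e·A·√(4πDt)) = 211/(0.34 × 179 × 3.314) = 1.046 kg/m³.
(x−vt)²/(4Dt) = (1.0235)²/(4 × 0.137 × 6.38) = 0.2996; exp(−0.2996) = 0.7411.
C = 1.046 × 0.7411 = 0.775 kg/m³.

0.775 kg/m³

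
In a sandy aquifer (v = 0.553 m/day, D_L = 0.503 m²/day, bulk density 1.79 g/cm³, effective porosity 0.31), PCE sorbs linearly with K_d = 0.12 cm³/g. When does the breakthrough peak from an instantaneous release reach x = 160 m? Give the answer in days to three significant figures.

487 days

Retardation factor R = 1 + ρ_b·K_d/n = 1 + 1.79 × 0.12/0.31 = 1.693.
Sorption retards both mechanisms: v_R = v/R = 0.3266 m/day, D_R = D/R = 0.2971 m²/day.
Peak time from v_R²t² + 2D_R t − x² = 0: t = (√(D_R² + v_R²x²) − D_R)/v_R².
√(D_R² + v_R²x²) = √(0.2971² + 0.3266² × 160²) = 52.26; v_R² = 0.1067.
t = (52.26 − 0.2971)/0.1067 = 487 days.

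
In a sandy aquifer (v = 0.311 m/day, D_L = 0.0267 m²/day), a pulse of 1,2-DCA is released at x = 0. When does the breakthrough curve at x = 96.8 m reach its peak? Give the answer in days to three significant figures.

For the 1D instantaneous-source solution, setting ∂C/∂t = 0 at fixed x gives v²t² + 2Dt − x² = 0, so t = (√(D² + v²x²) − D)/v².
√(D² + v²x²) = √(0.0267² + 0.311² × 96.8²) = 30.10; v² = 0.096721.
t = (30.10 − 0.0267)/0.096721 = 311 days (vs. the pure-advection estimate x/v = 311 d).

311 days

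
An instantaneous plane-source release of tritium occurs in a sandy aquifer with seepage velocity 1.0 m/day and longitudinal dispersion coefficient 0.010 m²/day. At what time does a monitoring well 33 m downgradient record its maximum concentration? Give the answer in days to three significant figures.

33.0 days

For the 1D instantaneous-source solution, setting ∂C/∂t = 0 at fixed x gives v²t² + 2Dt − x² = 0, so t = (√(D² + v²x²) − D)/v².
√(D² + v²x²) = √(0.010² + 1.0² × 33²) = 33.00; v² = 1.
t = (33.00 − 0.010)/1 = 33.0 days (vs. the pure-advection estimate x/v = 33.0 d).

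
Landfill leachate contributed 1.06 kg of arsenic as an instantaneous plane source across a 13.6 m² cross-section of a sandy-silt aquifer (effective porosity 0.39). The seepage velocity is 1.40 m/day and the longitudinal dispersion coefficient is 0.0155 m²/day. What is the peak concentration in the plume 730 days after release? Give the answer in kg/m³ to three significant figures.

0.0168 kg/m³

The peak of an instantaneous 1D plume sits at x = vt; there the Gaussian factor is 1 and C_max = M/(n_e·A·√(4πDt)), where n_e·A is the pore area the mass is dissolved in.
√(4πDt) = √(4π × 0.0155 × 730) = 11.92 m, so C_max = 1.06/(0.39 × 13.6 × 11.92) = 0.0168 kg/m³.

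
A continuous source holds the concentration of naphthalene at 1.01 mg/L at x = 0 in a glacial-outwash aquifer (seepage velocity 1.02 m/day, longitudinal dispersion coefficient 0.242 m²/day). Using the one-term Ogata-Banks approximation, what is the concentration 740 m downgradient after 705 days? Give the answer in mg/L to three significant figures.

0.130 mg/L

For a continuous step input, C/C₀ ≈ ½·erfc((x−vt)/(2√(Dt))).
vt = 1.02 × 705 = 719.1 m and 2√(Dt) = 2√(0.242 × 705) = 26.12 m.
Argument (x−vt)/(2√(Dt)) = (740 − 719.1)/26.12 = 0.8002; ½·erfc(0.8002) = 0.1289.
C = 1.01 × 0.1289 = 0.130 mg/L.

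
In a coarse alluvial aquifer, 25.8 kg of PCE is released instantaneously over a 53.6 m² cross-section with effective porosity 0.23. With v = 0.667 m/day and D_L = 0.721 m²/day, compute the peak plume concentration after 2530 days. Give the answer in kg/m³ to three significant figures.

0.0138 kg/m³

The peak of an instantaneous 1D plume sits at x = vt; there the Gaussian factor is 1 and C_max = M/(n_e·A·√(4πDt)), where n_e·A is the pore area the mass is dissolved in.
√(4πDt) = √(4π × 0.721 × 2530) = 151.4 m, so C_max = 25.8/(0.23 × 53.6 × 151.4) = 0.0138 kg/m³.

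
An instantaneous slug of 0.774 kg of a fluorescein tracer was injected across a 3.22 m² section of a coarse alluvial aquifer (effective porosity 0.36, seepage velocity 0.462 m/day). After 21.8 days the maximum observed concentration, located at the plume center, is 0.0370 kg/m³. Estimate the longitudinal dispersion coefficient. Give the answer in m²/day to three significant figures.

1.19 m²/day

At the plume center C_max = M/(n_e·A·√(4πDt)), so D = M²/(4πt·(n_e·A·C_max)²).
n_e·A·C_max = 0.36 × 3.22 × 0.0370 = 0.04289 kg/m.
D = 0.774²/(4π × 21.8 × 0.04289²) = 1.19 m²/day.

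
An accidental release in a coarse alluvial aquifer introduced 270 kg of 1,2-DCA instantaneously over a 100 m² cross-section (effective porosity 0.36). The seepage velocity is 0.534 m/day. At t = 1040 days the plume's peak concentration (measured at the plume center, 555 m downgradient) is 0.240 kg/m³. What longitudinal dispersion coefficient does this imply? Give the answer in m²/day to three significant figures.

At the plume center C_max = M/(n_e·A·√(4πDt)), so D = M²/(4πt·(n_e·A·C_max)²).
n_e·A·C_max = 0.36 × 100 × 0.240 = 8.640 kg/m.
D = 270²/(4π × 1040 × 8.640²) = 0.0747 m²/day.

0.0747 m²/day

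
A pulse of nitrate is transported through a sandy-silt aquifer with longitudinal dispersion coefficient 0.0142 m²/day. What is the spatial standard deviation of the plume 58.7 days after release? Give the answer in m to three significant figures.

1.29 m

Dispersive spreading gives a Gaussian with σ² = 2Dt; advection only shifts the center.
σ = √(2 × 0.0142 × 58.7) = 1.29 m.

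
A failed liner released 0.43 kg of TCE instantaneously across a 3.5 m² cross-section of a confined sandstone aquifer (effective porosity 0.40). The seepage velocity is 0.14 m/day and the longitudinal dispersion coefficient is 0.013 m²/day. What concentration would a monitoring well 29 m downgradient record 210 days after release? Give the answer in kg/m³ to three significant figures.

0.0517 kg/m³

For an instantaneous plane source, C(x,t) = M/(n_e·A·√(4πDt)) · exp(−(x−vt)²/(4Dt)), with n_e·A the pore (flow) area.
Plume center vt = 0.14 × 210 = 29.4 m, so the well at 29 m is 0.4 m upgradient of the peak.
√(4πDt) = 5.857 m, giving peak height M/(n_e·A·√(4πDt)) = 0.43/(0.40 × 3.5 × 5.857) = 0.05244 kg/m³.
(x−vt)²/(4Dt) = (-0.4)²/(4 × 0.013 × 210) = 0.01465; exp(−0.01465) = 0.9855.
C = 0.05244 × 0.9855 = 0.0517 kg/m³.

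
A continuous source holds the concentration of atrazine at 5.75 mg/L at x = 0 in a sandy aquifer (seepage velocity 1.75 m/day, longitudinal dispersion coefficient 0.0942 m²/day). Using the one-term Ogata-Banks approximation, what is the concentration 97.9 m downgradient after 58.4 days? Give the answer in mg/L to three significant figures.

For a continuous step input, C/C₀ ≈ ½·erfc((x−vt)/(2√(Dt))).
vt = 1.75 × 58.4 = 102.2 m and 2√(Dt) = 2√(0.0942 × 58.4) = 4.691 m.
Argument (x−vt)/(2√(Dt)) = (97.9 − 102.2)/4.691 = -0.9166; ½·erfc(-0.9166) = 0.9026.
C = 5.75 × 0.9026 = 5.19 mg/L.

5.19 mg/L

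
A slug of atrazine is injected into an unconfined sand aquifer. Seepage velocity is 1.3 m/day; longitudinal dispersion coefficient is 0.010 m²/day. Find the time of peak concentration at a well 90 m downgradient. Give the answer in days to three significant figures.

For the 1D instantaneous-source solution, setting ∂C/∂t = 0 at fixed x gives v²t² + 2Dt − x² = 0, so t = (√(D² + v²x²) − D)/v².
√(D² + v²x²) = √(0.010² + 1.3² × 90²) = 117.0; v² = 1.69.
t = (117.0 − 0.010)/1.69 = 69.2 days (vs. the pure-advection estimate x/v = 69.2 d).

69.2 days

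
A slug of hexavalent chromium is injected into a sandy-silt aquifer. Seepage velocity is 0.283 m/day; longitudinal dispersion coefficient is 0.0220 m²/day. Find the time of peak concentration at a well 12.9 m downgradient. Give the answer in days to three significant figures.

45.3 days

For the 1D instantaneous-source solution, setting ∂C/∂t = 0 at fixed x gives v²t² + 2Dt − x² = 0, so t = (√(D² + v²x²) − D)/v².
√(D² + v²x²) = √(0.0220² + 0.283² × 12.9²) = 3.651; v² = 0.080089.
t = (3.651 − 0.0220)/0.080089 = 45.3 days (vs. the pure-advection estimate x/v = 45.6 d).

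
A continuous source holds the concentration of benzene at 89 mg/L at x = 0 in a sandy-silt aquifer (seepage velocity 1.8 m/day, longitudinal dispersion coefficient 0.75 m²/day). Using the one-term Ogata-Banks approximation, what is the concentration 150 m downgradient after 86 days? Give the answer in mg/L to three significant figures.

59.1 mg/L

For a continuous step input, C/C₀ ≈ ½·erfc((x−vt)/(2√(Dt))).
vt = 1.8 × 86 = 154.8 m and 2√(Dt) = 2√(0.75 × 86) = 16.06 m.
Argument (x−vt)/(2√(Dt)) = (150 − 154.8)/16.06 = -0.2989; ½·erfc(-0.2989) = 0.6637.
C = 89 × 0.6637 = 59.1 mg/L.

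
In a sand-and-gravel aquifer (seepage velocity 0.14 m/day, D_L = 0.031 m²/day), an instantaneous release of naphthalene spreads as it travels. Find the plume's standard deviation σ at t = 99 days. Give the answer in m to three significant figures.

Dispersive spreading gives a Gaussian with σ² = 2Dt; advection only shifts the center.
σ = √(2 × 0.031 × 99) = 2.48 m.

2.48 m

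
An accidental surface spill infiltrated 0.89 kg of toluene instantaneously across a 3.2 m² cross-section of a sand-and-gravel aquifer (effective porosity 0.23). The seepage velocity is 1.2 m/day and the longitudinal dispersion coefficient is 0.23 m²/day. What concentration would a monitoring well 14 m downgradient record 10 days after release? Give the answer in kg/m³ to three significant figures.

For an instantaneous plane source, C(x,t) = M/(n_e·A·√(4πDt)) · exp(−(x−vt)²/(4Dt)), with n_e·A the pore (flow) area.
Plume center vt = 1.2 × 10 = 12 m, so the well at 14 m is 2 m downgradient of the peak.
√(4πDt) = 5.376 m, giving peak height M/(n_e·A·√(4πDt)) = 0.89/(0.23 × 3.2 × 5.376) = 0.2249 kg/m³.
(x−vt)²/(4Dt) = (2)²/(4 × 0.23 × 10) = 0.4348; exp(−0.4348) = 0.6474.
C = 0.2249 × 0.6474 = 0.146 kg/m³.

0.146 kg/m³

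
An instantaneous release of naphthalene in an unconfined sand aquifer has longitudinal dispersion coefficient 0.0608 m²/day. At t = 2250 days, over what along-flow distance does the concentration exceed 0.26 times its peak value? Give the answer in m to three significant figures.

The plume is Gaussian with σ = √(2Dt) = √(2 × 0.0608 × 2250) = 16.54 m.
C/C_peak = exp(−Δx²/(2σ²)) = 0.26 ⇒ Δx = σ·√(−2 ln 0.26) = 16.54 × 1.641 = 27.14 m.
Width = 2Δx = 54.3 m.

54.3 m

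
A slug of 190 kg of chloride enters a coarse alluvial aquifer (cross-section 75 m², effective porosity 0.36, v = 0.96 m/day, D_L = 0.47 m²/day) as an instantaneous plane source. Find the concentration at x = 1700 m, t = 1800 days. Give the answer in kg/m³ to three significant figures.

For an instantaneous plane source, C(x,t) = M/(n_e·A·√(4πDt)) · exp(−(x−vt)²/(4Dt)), with n_e·A the pore (flow) area.
Plume center vt = 0.96 × 1800 = 1728 m, so the well at 1700 m is 28 m upgradient of the peak.
√(4πDt) = 103.1 m, giving peak height M/(n_e·A·√(4πDt)) = 190/(0.36 × 75 × 103.1) = 0.06825 kg/m³.
(x−vt)²/(4Dt) = (-28)²/(4 × 0.47 × 1800) = 0.2317; exp(−0.2317) = 0.7932.
C = 0.06825 × 0.7932 = 0.0541 kg/m³.

0.0541 kg/m³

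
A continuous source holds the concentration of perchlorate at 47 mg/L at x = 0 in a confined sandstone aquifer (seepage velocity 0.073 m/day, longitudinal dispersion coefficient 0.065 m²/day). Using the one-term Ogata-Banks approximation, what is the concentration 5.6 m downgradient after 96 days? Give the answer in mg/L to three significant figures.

For a continuous step input, C/C₀ ≈ ½·erfc((x−vt)/(2√(Dt))).
vt = 0.073 × 96 = 7.008 m and 2√(Dt) = 2√(0.065 × 96) = 4.996 m.
Argument (x−vt)/(2√(Dt)) = (5.6 − 7.008)/4.996 = -0.2818; ½·erfc(-0.2818) = 0.6549.
C = 47 × 0.6549 = 30.8 mg/L.

30.8 mg/L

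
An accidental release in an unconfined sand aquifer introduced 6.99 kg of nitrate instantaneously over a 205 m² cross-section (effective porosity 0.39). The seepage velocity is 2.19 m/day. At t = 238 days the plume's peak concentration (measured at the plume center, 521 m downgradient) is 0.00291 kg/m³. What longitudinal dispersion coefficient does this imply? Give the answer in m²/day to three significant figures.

0.302 m²/day

At the plume center C_max = M/(n_e·A·√(4πDt)), so D = M²/(4πt·(n_e·A·C_max)²).
n_e·A·C_max = 0.39 × 205 × 0.00291 = 0.2327 kg/m.
D = 6.99²/(4π × 238 × 0.2327²) = 0.302 m²/day.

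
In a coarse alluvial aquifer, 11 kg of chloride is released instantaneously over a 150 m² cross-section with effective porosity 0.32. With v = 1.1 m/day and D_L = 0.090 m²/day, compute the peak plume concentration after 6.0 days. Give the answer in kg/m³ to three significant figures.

The peak of an instantaneous 1D plume sits at x = vt; there the Gaussian factor is 1 and C_max = M/(n_e·A·√(4πDt)), where n_e·A is the pore area the mass is dissolved in.
√(4πDt) = √(4π × 0.090 × 6.0) = 2.605 m, so C_max = 11/(0.32 × 150 × 2.605) = 0.0880 kg/m³.

0.0880 kg/m³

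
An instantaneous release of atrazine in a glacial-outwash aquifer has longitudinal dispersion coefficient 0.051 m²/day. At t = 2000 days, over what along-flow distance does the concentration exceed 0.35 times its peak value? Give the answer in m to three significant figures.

The plume is Gaussian with σ = √(2Dt) = √(2 × 0.051 × 2000) = 14.28 m.
C/C_peak = exp(−Δx²/(2σ²)) = 0.35 ⇒ Δx = σ·√(−2 ln 0.35) = 14.28 × 1.449 = 20.69 m.
Width = 2Δx = 41.4 m.

41.4 m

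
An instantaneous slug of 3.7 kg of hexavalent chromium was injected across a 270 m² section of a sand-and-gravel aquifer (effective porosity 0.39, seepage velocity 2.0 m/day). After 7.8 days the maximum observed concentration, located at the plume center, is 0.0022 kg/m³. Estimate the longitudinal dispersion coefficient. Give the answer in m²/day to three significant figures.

At the plume center C_max = M/(n_e·A·√(4πDt)), so D = M²/(4πt·(n_e·A·C_max)²).
n_e·A·C_max = 0.39 × 270 × 0.0022 = 0.2317 kg/m.
D = 3.7²/(4π × 7.8 × 0.2317²) = 2.60 m²/day.

2.60 m²/day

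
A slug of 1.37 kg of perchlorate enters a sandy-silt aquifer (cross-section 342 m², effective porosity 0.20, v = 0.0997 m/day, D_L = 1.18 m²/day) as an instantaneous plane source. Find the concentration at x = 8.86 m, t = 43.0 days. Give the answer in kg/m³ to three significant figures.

0.000716 kg/m³

For an instantaneous plane source, C(x,t) = M/(n_e·A·√(4πDt)) · exp(−(x−vt)²/(4Dt)), with n_e·A the pore (flow) area.
Plume center vt = 0.0997 × 43.0 = 4.2871 m, so the well at 8.86 m is 4.5729 m downgradient of the peak.
√(4πDt) = 25.25 m, giving peak height M/(n_e·A·√(4πDt)) = 1.37/(0.20 × 342 × 25.25) = 0.0007932 kg/m³.
(x−vt)²/(4Dt) = (4.5729)²/(4 × 1.18 × 43.0) = 0.1030; exp(−0.1030) = 0.9021.
C = 0.0007932 × 0.9021 = 0.000716 kg/m³.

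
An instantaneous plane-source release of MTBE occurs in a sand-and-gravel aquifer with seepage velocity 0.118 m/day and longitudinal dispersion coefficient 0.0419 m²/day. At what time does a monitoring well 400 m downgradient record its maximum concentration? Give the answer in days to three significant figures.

For the 1D instantaneous-source solution, setting ∂C/∂t = 0 at fixed x gives v²t² + 2Dt − x² = 0, so t = (√(D² + v²x²) − D)/v².
√(D² + v²x²) = √(0.0419² + 0.118² × 400²) = 47.20; v² = 0.013924.
t = (47.20 − 0.0419)/0.013924 = 3390 days (vs. the pure-advection estimate x/v = 3390 d).

3390 days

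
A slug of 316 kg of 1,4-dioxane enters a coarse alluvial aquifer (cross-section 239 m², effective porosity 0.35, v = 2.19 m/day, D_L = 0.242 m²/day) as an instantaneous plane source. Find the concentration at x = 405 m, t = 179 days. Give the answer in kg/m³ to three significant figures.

0.0611 kg/m³

For an instantaneous plane source, C(x,t) = M/(n_e·A·√(4πDt)) · exp(−(x−vt)²/(4Dt)), with n_e·A the pore (flow) area.
Plume center vt = 2.19 × 179 = 392.01 m, so the well at 405 m is 12.99 m downgradient of the peak.
√(4πDt) = 23.33 m, giving peak height M/(n_e·A·√(4πDt)) = 316/(0.35 × 239 × 23.33) = 0.1619 kg/m³.
(x−vt)²/(4Dt) = (12.99)²/(4 × 0.242 × 179) = 0.9738; exp(−0.9738) = 0.3776.
C = 0.1619 × 0.3776 = 0.0611 kg/m³.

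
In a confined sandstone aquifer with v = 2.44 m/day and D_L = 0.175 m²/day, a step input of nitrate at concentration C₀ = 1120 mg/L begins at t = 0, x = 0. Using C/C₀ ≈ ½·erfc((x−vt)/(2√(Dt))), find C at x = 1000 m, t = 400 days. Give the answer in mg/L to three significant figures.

For a continuous step input, C/C₀ ≈ ½·erfc((x−vt)/(2√(Dt))).
vt = 2.44 × 400 = 976 m and 2√(Dt) = 2√(0.175 × 400) = 16.73 m.
Argument (x−vt)/(2√(Dt)) = (1000 − 976)/16.73 = 1.435; ½·erfc(1.435) = 0.02121.
C = 1120 × 0.02121 = 23.8 mg/L.

23.8 mg/L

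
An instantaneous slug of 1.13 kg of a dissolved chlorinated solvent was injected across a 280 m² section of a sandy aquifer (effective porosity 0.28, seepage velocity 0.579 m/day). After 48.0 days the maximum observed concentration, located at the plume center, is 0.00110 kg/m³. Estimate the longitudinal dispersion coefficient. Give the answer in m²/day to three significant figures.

0.285 m²/day

At the plume center C_max = M/(n_e·A·√(4πDt)), so D = M²/(4πt·(n_e·A·C_max)²).
n_e·A·C_max = 0.28 × 280 × 0.00110 = 0.08624 kg/m.
D = 1.13²/(4π × 48.0 × 0.08624²) = 0.285 m²/day.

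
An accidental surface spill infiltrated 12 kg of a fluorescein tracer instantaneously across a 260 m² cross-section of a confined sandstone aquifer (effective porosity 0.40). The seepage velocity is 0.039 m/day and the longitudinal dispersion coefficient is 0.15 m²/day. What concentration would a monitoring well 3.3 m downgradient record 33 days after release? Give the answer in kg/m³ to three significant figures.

For an instantaneous plane source, C(x,t) = M/(n_e·A·√(4πDt)) · exp(−(x−vt)²/(4Dt)), with n_e·A the pore (flow) area.
Plume center vt = 0.039 × 33 = 1.287 m, so the well at 3.3 m is 2.013 m downgradient of the peak.
√(4πDt) = 7.887 m, giving peak height M/(n_e·A·√(4πDt)) = 12/(0.40 × 260 × 7.887) = 0.01463 kg/m³.
(x−vt)²/(4Dt) = (2.013)²/(4 × 0.15 × 33) = 0.2047; exp(−0.2047) = 0.8149.
C = 0.01463 × 0.8149 = 0.0119 kg/m³.

0.0119 kg/m³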